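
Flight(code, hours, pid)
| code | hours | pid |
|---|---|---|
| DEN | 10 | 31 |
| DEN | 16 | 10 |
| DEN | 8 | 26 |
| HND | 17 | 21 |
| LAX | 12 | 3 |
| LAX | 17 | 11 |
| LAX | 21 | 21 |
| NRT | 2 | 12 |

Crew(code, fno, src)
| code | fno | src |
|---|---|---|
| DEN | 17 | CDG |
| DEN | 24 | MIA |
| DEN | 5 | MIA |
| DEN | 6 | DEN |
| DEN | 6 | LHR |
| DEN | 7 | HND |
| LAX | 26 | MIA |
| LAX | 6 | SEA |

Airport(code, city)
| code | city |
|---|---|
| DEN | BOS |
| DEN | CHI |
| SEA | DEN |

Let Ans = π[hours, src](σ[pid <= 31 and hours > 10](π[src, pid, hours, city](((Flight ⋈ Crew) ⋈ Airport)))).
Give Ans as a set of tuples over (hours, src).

{(16, CDG), (16, DEN), (16, HND), (16, LHR), (16, MIA)}

Flight ⋈ Crew (natural join on code): {(DEN, 10, 31, 17, CDG), (DEN, 10, 31, 24, MIA), (DEN, 10, 31, 5, MIA), (DEN, 10, 31, 6, DEN), (DEN, 10, 31, 6, LHR), (DEN, 10, 31, 7, HND), (DEN, 16, 10, 17, CDG), (DEN, 16, 10, 24, MIA), (DEN, 16, 10, 5, MIA), (DEN, 16, 10, 6, DEN), (DEN, 16, 10, 6, LHR), (DEN, 16, 10, 7, HND), (DEN, 8, 26, 17, CDG), (DEN, 8, 26, 24, MIA), (DEN, 8, 26, 5, MIA), (DEN, 8, 26, 6, DEN), (DEN, 8, 26, 6, LHR), (DEN, 8, 26, 7, HND), (LAX, 12, 3, 26, MIA), (LAX, 12, 3, 6, SEA), (LAX, 17, 11, 26, MIA), (LAX, 17, 11, 6, SEA), (LAX, 21, 21, 26, MIA), (LAX, 21, 21, 6, SEA)}
(Flight ⋈ Crew) ⋈ Airport (natural join on code): {(DEN, 10, 31, 17, CDG, BOS), (DEN, 10, 31, 17, CDG, CHI), (DEN, 10, 31, 24, MIA, BOS), (DEN, 10, 31, 24, MIA, CHI), (DEN, 10, 31, 5, MIA, BOS), (DEN, 10, 31, 5, MIA, CHI), (DEN, 10, 31, 6, DEN, BOS), (DEN, 10, 31, 6, DEN, CHI), (DEN, 10, 31, 6, LHR, BOS), (DEN, 10, 31, 6, LHR, CHI), (DEN, 10, 31, 7, HND, BOS), (DEN, 10, 31, 7, HND, CHI), (DEN, 16, 10, 17, CDG, BOS), (DEN, 16, 10, 17, CDG, CHI), (DEN, 16, 10, 24, MIA, BOS), (DEN, 16, 10, 24, MIA, CHI), (DEN, 16, 10, 5, MIA, BOS), (DEN, 16, 10, 5, MIA, CHI), (DEN, 16, 10, 6, DEN, BOS), (DEN, 16, 10, 6, DEN, CHI), (DEN, 16, 10, 6, LHR, BOS), (DEN, 16, 10, 6, LHR, CHI), (DEN, 16, 10, 7, HND, BOS), (DEN, 16, 10, 7, HND, CHI), (DEN, 8, 26, 17, CDG, BOS), (DEN, 8, 26, 17, CDG, CHI), (DEN, 8, 26, 24, MIA, BOS), (DEN, 8, 26, 24, MIA, CHI), (DEN, 8, 26, 5, MIA, BOS), (DEN, 8, 26, 5, MIA, CHI), (DEN, 8, 26, 6, DEN, BOS), (DEN, 8, 26, 6, DEN, CHI), (DEN, 8, 26, 6, LHR, BOS), (DEN, 8, 26, 6, LHR, CHI), (DEN, 8, 26, 7, HND, BOS), (DEN, 8, 26, 7, HND, CHI)}
π_{src, pid, hours, city} gives {(CDG, 10, 16, BOS), (CDG, 10, 16, CHI), (CDG, 26, 8, BOS), (CDG, 26, 8, CHI), (CDG, 31, 10, BOS), (CDG, 31, 10, CHI), (DEN, 10, 16, BOS), (DEN, 10, 16, CHI), (DEN, 26, 8, BOS), (DEN, 26, 8, CHI), (DEN, 31, 10, BOS), (DEN, 31, 10, CHI), (HND, 10, 16, BOS), (HND, 10, 16, CHI), (HND, 26, 8, BOS), (HND, 26, 8, CHI), (HND, 31, 10, BOS), (HND, 31, 10, CHI), (LHR, 10, 16, BOS), (LHR, 10, 16, CHI), (LHR, 26, 8, BOS), (LHR, 26, 8, CHI), (LHR, 31, 10, BOS), (LHR, 31, 10, CHI), (MIA, 10, 16, BOS), (MIA, 10, 16, CHI), (MIA, 26, 8, BOS), (MIA, 26, 8, CHI), (MIA, 31, 10, BOS), (MIA, 31, 10, CHI)} (6 duplicate(s) eliminated).
Selection pid <= 31 and hours > 10: {(CDG, 10, 16, BOS), (CDG, 10, 16, CHI), (DEN, 10, 16, BOS), (DEN, 10, 16, CHI), (HND, 10, 16, BOS), (HND, 10, 16, CHI), (LHR, 10, 16, BOS), (LHR, 10, 16, CHI), (MIA, 10, 16, BOS), (MIA, 10, 16, CHI)}
π_{hours, src} gives {(16, CDG), (16, DEN), (16, HND), (16, LHR), (16, MIA)} (5 duplicate(s) eliminated).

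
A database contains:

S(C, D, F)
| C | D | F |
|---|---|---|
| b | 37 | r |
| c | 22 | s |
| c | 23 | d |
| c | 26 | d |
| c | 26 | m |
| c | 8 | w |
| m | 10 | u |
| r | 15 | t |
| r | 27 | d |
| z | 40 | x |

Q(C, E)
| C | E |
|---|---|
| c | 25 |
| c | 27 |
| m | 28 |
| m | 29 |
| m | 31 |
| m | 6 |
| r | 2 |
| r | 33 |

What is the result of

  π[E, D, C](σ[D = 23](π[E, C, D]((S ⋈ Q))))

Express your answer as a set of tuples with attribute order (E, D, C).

{(25, 23, c), (27, 23, c)}

Joining S and Q on C yields {(c, 22, s, 25), (c, 22, s, 27), (c, 23, d, 25), (c, 23, d, 27), (c, 26, d, 25), (c, 26, d, 27), (c, 26, m, 25), (c, 26, m, 27), (c, 8, w, 25), (c, 8, w, 27), (m, 10, u, 28), (m, 10, u, 29), (m, 10, u, 31), (m, 10, u, 6), (r, 15, t, 2), (r, 15, t, 33), (r, 27, d, 2), (r, 27, d, 33)}.
π_{E, C, D} gives {(2, r, 15), (2, r, 27), (25, c, 22), (25, c, 23), (25, c, 26), (25, c, 8), (27, c, 22), (27, c, 23), (27, c, 26), (27, c, 8), (28, m, 10), (29, m, 10), (31, m, 10), (33, r, 15), (33, r, 27), (6, m, 10)} (2 duplicate(s) eliminated).
σ[D = 23]: keep tuples satisfying D = 23 → {(25, c, 23), (27, c, 23)}
π_{E, D, C} gives {(25, 23, c), (27, 23, c)}.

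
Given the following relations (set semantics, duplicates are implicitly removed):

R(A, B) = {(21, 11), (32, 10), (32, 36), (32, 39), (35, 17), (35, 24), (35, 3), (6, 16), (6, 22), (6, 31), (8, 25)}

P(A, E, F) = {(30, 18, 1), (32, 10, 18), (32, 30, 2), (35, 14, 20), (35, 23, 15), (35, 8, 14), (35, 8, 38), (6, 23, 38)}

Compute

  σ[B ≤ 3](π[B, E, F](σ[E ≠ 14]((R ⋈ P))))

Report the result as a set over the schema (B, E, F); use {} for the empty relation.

R ⋈ P (natural join on A): {(32, 10, 10, 18), (32, 10, 30, 2), (32, 36, 10, 18), (32, 36, 30, 2), (32, 39, 10, 18), (32, 39, 30, 2), (35, 17, 14, 20), (35, 17, 23, 15), (35, 17, 8, 14), (35, 17, 8, 38), (35, 24, 14, 20), (35, 24, 23, 15), (35, 24, 8, 14), (35, 24, 8, 38), (35, 3, 14, 20), (35, 3, 23, 15), (35, 3, 8, 14), (35, 3, 8, 38), (6, 16, 23, 38), (6, 22, 23, 38), (6, 31, 23, 38)}
Apply σ_{E ≠ 14}; surviving tuples: {(32, 10, 10, 18), (32, 10, 30, 2), (32, 36, 10, 18), (32, 36, 30, 2), (32, 39, 10, 18), (32, 39, 30, 2), (35, 17, 23, 15), (35, 17, 8, 14), (35, 17, 8, 38), (35, 24, 23, 15), (35, 24, 8, 14), (35, 24, 8, 38), (35, 3, 23, 15), (35, 3, 8, 14), (35, 3, 8, 38), (6, 16, 23, 38), (6, 22, 23, 38), (6, 31, 23, 38)}
π[B, E, F]: project onto (B, E, F) → {(10, 10, 18), (10, 30, 2), (16, 23, 38), (17, 23, 15), (17, 8, 14), (17, 8, 38), (22, 23, 38), (24, 23, 15), (24, 8, 14), (24, 8, 38), (3, 23, 15), (3, 8, 14), (3, 8, 38), (31, 23, 38), (36, 10, 18), (36, 30, 2), (39, 10, 18), (39, 30, 2)}
Apply σ_{B ≤ 3}; surviving tuples: {(3, 23, 15), (3, 8, 14), (3, 8, 38)}

{(3, 23, 15), (3, 8, 14), (3, 8, 38)}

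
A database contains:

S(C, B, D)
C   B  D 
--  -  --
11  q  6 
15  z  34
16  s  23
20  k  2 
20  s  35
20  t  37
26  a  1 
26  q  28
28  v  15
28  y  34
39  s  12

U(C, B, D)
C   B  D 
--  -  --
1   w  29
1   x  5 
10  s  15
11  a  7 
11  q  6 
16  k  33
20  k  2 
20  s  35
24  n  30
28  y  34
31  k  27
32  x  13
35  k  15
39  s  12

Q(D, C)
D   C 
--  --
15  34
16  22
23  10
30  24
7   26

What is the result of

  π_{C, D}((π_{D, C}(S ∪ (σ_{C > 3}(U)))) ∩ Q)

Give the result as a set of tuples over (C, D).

{(24, 30)}

Filtering on C > 3 leaves {(10, s, 15), (11, a, 7), (11, q, 6), (16, k, 33), (20, k, 2), (20, s, 35), (24, n, 30), (28, y, 34), (31, k, 27), (32, x, 13), (35, k, 15), (39, s, 12)}.
Set union of the two operands is {(10, s, 15), (11, a, 7), (11, q, 6), (15, z, 34), (16, k, 33), (16, s, 23), (20, k, 2), (20, s, 35), (20, t, 37), (24, n, 30), (26, a, 1), (26, q, 28), (28, v, 15), (28, y, 34), (31, k, 27), (32, x, 13), (35, k, 15), (39, s, 12)}.
Keep only column(s) D, C: {(1, 26), (12, 39), (13, 32), (15, 10), (15, 28), (15, 35), (2, 20), (23, 16), (27, 31), (28, 26), (30, 24), (33, 16), (34, 15), (34, 28), (35, 20), (37, 20), (6, 11), (7, 11)}
Set intersection of the two operands is {(30, 24)}.
Keep only column(s) C, D: {(24, 30)}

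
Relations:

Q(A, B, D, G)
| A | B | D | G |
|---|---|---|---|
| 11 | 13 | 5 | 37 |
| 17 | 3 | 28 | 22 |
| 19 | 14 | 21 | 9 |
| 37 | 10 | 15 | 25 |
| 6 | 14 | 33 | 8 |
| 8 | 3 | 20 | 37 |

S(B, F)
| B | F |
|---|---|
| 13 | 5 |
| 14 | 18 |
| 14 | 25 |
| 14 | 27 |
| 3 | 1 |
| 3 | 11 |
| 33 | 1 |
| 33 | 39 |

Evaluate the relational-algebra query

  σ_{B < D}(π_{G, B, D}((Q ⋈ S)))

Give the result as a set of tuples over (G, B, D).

Natural join on B: {(11, 13, 5, 37, 5), (17, 3, 28, 22, 1), (17, 3, 28, 22, 11), (19, 14, 21, 9, 18), (19, 14, 21, 9, 25), (19, 14, 21, 9, 27), (6, 14, 33, 8, 18), (6, 14, 33, 8, 25), (6, 14, 33, 8, 27), (8, 3, 20, 37, 1), (8, 3, 20, 37, 11)}
Keep only column(s) G, B, D (6 duplicate(s) eliminated): {(22, 3, 28), (37, 13, 5), (37, 3, 20), (8, 14, 33), (9, 14, 21)}
Apply σ_{B < D}; surviving tuples: {(22, 3, 28), (37, 3, 20), (8, 14, 33), (9, 14, 21)}

{(22, 3, 28), (37, 3, 20), (8, 14, 33), (9, 14, 21)}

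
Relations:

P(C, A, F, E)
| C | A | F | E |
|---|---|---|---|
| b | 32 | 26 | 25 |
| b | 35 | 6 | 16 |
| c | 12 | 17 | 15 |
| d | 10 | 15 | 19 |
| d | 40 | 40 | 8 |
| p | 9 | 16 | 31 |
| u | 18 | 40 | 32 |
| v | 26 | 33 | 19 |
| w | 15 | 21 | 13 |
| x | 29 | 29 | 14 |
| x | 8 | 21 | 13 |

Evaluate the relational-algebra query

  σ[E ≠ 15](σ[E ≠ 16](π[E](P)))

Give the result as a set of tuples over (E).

{13, 14, 19, 25, 31, 32, 8}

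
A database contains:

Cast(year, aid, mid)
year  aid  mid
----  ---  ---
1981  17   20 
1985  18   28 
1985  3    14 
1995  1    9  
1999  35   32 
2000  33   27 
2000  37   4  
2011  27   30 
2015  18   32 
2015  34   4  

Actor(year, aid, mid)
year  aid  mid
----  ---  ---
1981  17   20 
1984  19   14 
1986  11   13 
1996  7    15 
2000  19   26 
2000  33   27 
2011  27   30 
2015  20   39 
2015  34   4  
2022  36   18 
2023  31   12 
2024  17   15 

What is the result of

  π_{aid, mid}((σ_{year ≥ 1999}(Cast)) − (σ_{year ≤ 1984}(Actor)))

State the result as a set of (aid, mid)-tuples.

{(18, 32), (27, 30), (33, 27), (34, 4), (35, 32), (37, 4)}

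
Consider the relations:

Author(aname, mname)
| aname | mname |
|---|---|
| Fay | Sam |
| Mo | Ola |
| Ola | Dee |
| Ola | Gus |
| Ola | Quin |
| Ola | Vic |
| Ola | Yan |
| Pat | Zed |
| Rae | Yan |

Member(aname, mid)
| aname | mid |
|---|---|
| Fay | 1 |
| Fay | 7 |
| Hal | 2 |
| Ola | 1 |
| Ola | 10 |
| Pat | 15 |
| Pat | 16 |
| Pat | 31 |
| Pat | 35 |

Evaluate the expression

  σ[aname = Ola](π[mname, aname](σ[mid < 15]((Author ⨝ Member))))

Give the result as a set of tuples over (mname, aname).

{(Dee, Ola), (Gus, Ola), (Quin, Ola), (Vic, Ola), (Yan, Ola)}

Author ⋈ Member (natural join on aname): {(Fay, Sam, 1), (Fay, Sam, 7), (Ola, Dee, 1), (Ola, Dee, 10), (Ola, Gus, 1), (Ola, Gus, 10), (Ola, Quin, 1), (Ola, Quin, 10), (Ola, Vic, 1), (Ola, Vic, 10), (Ola, Yan, 1), (Ola, Yan, 10), (Pat, Zed, 15), (Pat, Zed, 16), (Pat, Zed, 31), (Pat, Zed, 35)}
Filtering on mid < 15 leaves {(Fay, Sam, 1), (Fay, Sam, 7), (Ola, Dee, 1), (Ola, Dee, 10), (Ola, Gus, 1), (Ola, Gus, 10), (Ola, Quin, 1), (Ola, Quin, 10), (Ola, Vic, 1), (Ola, Vic, 10), (Ola, Yan, 1), (Ola, Yan, 10)}.
π[mname, aname]: project onto (mname, aname) (6 duplicate(s) eliminated) → {(Dee, Ola), (Gus, Ola), (Quin, Ola), (Sam, Fay), (Vic, Ola), (Yan, Ola)}
Filtering on aname = Ola leaves {(Dee, Ola), (Gus, Ola), (Quin, Ola), (Vic, Ola), (Yan, Ola)}.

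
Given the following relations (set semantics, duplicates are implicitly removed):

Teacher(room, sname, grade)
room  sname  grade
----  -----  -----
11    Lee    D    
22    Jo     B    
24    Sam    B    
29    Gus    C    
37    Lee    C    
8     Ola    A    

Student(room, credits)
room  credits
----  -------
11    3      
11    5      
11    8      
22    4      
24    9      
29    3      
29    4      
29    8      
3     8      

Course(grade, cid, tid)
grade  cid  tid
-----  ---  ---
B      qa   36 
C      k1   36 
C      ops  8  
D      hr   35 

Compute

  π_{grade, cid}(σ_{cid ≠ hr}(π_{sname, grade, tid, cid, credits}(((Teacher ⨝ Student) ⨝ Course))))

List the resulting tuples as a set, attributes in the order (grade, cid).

{(B, qa), (C, k1), (C, ops)}

Teacher ⋈ Student (natural join on room): {(11, Lee, D, 3), (11, Lee, D, 5), (11, Lee, D, 8), (22, Jo, B, 4), (24, Sam, B, 9), (29, Gus, C, 3), (29, Gus, C, 4), (29, Gus, C, 8)}
(Teacher ⨝ Student) ⋈ Course (natural join on grade): {(11, Lee, D, 3, hr, 35), (11, Lee, D, 5, hr, 35), (11, Lee, D, 8, hr, 35), (22, Jo, B, 4, qa, 36), (24, Sam, B, 9, qa, 36), (29, Gus, C, 3, k1, 36), (29, Gus, C, 3, ops, 8), (29, Gus, C, 4, k1, 36), (29, Gus, C, 4, ops, 8), (29, Gus, C, 8, k1, 36), (29, Gus, C, 8, ops, 8)}
π[sname, grade, tid, cid, credits]: project onto (sname, grade, tid, cid, credits) → {(Gus, C, 36, k1, 3), (Gus, C, 36, k1, 4), (Gus, C, 36, k1, 8), (Gus, C, 8, ops, 3), (Gus, C, 8, ops, 4), (Gus, C, 8, ops, 8), (Jo, B, 36, qa, 4), (Lee, D, 35, hr, 3), (Lee, D, 35, hr, 5), (Lee, D, 35, hr, 8), (Sam, B, 36, qa, 9)}
σ[cid ≠ hr]: keep tuples satisfying cid ≠ hr → {(Gus, C, 36, k1, 3), (Gus, C, 36, k1, 4), (Gus, C, 36, k1, 8), (Gus, C, 8, ops, 3), (Gus, C, 8, ops, 4), (Gus, C, 8, ops, 8), (Jo, B, 36, qa, 4), (Sam, B, 36, qa, 9)}
π[grade, cid]: project onto (grade, cid) (5 duplicate(s) eliminated) → {(B, qa), (C, k1), (C, ops)}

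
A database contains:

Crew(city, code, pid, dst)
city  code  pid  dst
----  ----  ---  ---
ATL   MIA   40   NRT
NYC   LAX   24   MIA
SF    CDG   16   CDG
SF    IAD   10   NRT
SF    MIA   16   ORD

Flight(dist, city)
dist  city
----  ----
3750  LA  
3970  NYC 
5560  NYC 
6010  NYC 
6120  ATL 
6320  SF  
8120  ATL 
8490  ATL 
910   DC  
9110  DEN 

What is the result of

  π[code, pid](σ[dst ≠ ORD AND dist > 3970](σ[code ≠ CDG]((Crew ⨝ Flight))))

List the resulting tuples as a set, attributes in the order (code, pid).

{(IAD, 10), (LAX, 24), (MIA, 40)}

Crew ⋈ Flight (natural join on city): {(ATL, MIA, 40, NRT, 6120), (ATL, MIA, 40, NRT, 8120), (ATL, MIA, 40, NRT, 8490), (NYC, LAX, 24, MIA, 3970), (NYC, LAX, 24, MIA, 5560), (NYC, LAX, 24, MIA, 6010), (SF, CDG, 16, CDG, 6320), (SF, IAD, 10, NRT, 6320), (SF, MIA, 16, ORD, 6320)}
Apply σ_{code ≠ CDG}; surviving tuples: {(ATL, MIA, 40, NRT, 6120), (ATL, MIA, 40, NRT, 8120), (ATL, MIA, 40, NRT, 8490), (NYC, LAX, 24, MIA, 3970), (NYC, LAX, 24, MIA, 5560), (NYC, LAX, 24, MIA, 6010), (SF, IAD, 10, NRT, 6320), (SF, MIA, 16, ORD, 6320)}
Apply σ_{dst ≠ ORD AND dist > 3970}; surviving tuples: {(ATL, MIA, 40, NRT, 6120), (ATL, MIA, 40, NRT, 8120), (ATL, MIA, 40, NRT, 8490), (NYC, LAX, 24, MIA, 5560), (NYC, LAX, 24, MIA, 6010), (SF, IAD, 10, NRT, 6320)}
π_{code, pid} gives {(IAD, 10), (LAX, 24), (MIA, 40)} (3 duplicate(s) eliminated).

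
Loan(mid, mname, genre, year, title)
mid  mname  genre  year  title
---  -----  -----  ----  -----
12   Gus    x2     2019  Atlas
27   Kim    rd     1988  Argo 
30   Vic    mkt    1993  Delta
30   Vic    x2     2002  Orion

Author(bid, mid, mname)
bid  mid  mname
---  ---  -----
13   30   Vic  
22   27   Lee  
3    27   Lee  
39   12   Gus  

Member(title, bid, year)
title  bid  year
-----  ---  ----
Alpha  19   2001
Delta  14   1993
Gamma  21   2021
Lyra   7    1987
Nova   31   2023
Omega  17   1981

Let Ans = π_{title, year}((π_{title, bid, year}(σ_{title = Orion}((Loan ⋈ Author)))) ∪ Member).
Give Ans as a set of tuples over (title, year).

Natural join on mid, mname: {(12, Gus, x2, 2019, Atlas, 39), (30, Vic, mkt, 1993, Delta, 13), (30, Vic, x2, 2002, Orion, 13)}
Apply σ_{title = Orion}; surviving tuples: {(30, Vic, x2, 2002, Orion, 13)}
π_{title, bid, year} gives {(Orion, 13, 2002)}.
Union: {(Orion, 13, 2002)} with {(Alpha, 19, 2001), (Delta, 14, 1993), (Gamma, 21, 2021), (Lyra, 7, 1987), (Nova, 31, 2023), (Omega, 17, 1981)} → {(Alpha, 19, 2001), (Delta, 14, 1993), (Gamma, 21, 2021), (Lyra, 7, 1987), (Nova, 31, 2023), (Omega, 17, 1981), (Orion, 13, 2002)}
π_{title, year} gives {(Alpha, 2001), (Delta, 1993), (Gamma, 2021), (Lyra, 1987), (Nova, 2023), (Omega, 1981), (Orion, 2002)}.

{(Alpha, 2001), (Delta, 1993), (Gamma, 2021), (Lyra, 1987), (Nova, 2023), (Omega, 1981), (Orion, 2002)}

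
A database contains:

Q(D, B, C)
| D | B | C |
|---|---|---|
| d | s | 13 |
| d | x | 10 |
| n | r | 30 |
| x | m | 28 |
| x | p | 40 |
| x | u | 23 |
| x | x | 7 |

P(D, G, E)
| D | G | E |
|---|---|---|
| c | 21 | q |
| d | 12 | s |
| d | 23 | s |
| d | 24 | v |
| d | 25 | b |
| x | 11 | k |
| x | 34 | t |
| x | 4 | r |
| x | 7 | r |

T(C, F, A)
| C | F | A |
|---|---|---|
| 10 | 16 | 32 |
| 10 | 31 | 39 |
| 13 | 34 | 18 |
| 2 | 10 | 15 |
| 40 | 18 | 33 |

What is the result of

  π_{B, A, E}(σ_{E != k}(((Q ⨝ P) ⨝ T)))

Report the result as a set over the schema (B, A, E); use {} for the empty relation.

{(p, 33, r), (p, 33, t), (s, 18, b), (s, 18, s), (s, 18, v), (x, 32, b), (x, 32, s), (x, 32, v), (x, 39, b), (x, 39, s), (x, 39, v)}

Natural join on D: {(d, s, 13, 12, s), (d, s, 13, 23, s), (d, s, 13, 24, v), (d, s, 13, 25, b), (d, x, 10, 12, s), (d, x, 10, 23, s), (d, x, 10, 24, v), (d, x, 10, 25, b), (x, m, 28, 11, k), (x, m, 28, 34, t), (x, m, 28, 4, r), (x, m, 28, 7, r), (x, p, 40, 11, k), (x, p, 40, 34, t), (x, p, 40, 4, r), (x, p, 40, 7, r), (x, u, 23, 11, k), (x, u, 23, 34, t), (x, u, 23, 4, r), (x, u, 23, 7, r), (x, x, 7, 11, k), (x, x, 7, 34, t), (x, x, 7, 4, r), (x, x, 7, 7, r)}
Natural join on C: {(d, s, 13, 12, s, 34, 18), (d, s, 13, 23, s, 34, 18), (d, s, 13, 24, v, 34, 18), (d, s, 13, 25, b, 34, 18), (d, x, 10, 12, s, 16, 32), (d, x, 10, 12, s, 31, 39), (d, x, 10, 23, s, 16, 32), (d, x, 10, 23, s, 31, 39), (d, x, 10, 24, v, 16, 32), (d, x, 10, 24, v, 31, 39), (d, x, 10, 25, b, 16, 32), (d, x, 10, 25, b, 31, 39), (x, p, 40, 11, k, 18, 33), (x, p, 40, 34, t, 18, 33), (x, p, 40, 4, r, 18, 33), (x, p, 40, 7, r, 18, 33)}
Selection E != k: {(d, s, 13, 12, s, 34, 18), (d, s, 13, 23, s, 34, 18), (d, s, 13, 24, v, 34, 18), (d, s, 13, 25, b, 34, 18), (d, x, 10, 12, s, 16, 32), (d, x, 10, 12, s, 31, 39), (d, x, 10, 23, s, 16, 32), (d, x, 10, 23, s, 31, 39), (d, x, 10, 24, v, 16, 32), (d, x, 10, 24, v, 31, 39), (d, x, 10, 25, b, 16, 32), (d, x, 10, 25, b, 31, 39), (x, p, 40, 34, t, 18, 33), (x, p, 40, 4, r, 18, 33), (x, p, 40, 7, r, 18, 33)}
π_{B, A, E} gives {(p, 33, r), (p, 33, t), (s, 18, b), (s, 18, s), (s, 18, v), (x, 32, b), (x, 32, s), (x, 32, v), (x, 39, b), (x, 39, s), (x, 39, v)} (4 duplicate(s) eliminated).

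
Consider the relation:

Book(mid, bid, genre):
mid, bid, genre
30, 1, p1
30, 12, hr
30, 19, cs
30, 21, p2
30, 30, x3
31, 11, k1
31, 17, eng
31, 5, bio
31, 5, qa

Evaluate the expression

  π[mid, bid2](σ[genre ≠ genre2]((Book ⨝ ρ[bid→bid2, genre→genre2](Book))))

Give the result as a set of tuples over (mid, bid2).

{(30, 1), (30, 12), (30, 19), (30, 21), (30, 30), (31, 11), (31, 17), (31, 5)}

ρ[bid→bid2, genre→genre2]: schema becomes (mid, bid2, genre2); tuples unchanged.
Book ⋈ ρ[bid→bid2, genre→genre2](Book) (natural join on mid): {(30, 1, p1, 1, p1), (30, 1, p1, 12, hr), (30, 1, p1, 19, cs), (30, 1, p1, 21, p2), (30, 1, p1, 30, x3), (30, 12, hr, 1, p1), (30, 12, hr, 12, hr), (30, 12, hr, 19, cs), (30, 12, hr, 21, p2), (30, 12, hr, 30, x3), (30, 19, cs, 1, p1), (30, 19, cs, 12, hr), (30, 19, cs, 19, cs), (30, 19, cs, 21, p2), (30, 19, cs, 30, x3), (30, 21, p2, 1, p1), (30, 21, p2, 12, hr), (30, 21, p2, 19, cs), (30, 21, p2, 21, p2), (30, 21, p2, 30, x3), (30, 30, x3, 1, p1), (30, 30, x3, 12, hr), (30, 30, x3, 19, cs), (30, 30, x3, 21, p2), (30, 30, x3, 30, x3), (31, 11, k1, 11, k1), (31, 11, k1, 17, eng), (31, 11, k1, 5, bio), (31, 11, k1, 5, qa), (31, 17, eng, 11, k1), (31, 17, eng, 17, eng), (31, 17, eng, 5, bio), (31, 17, eng, 5, qa), (31, 5, bio, 11, k1), (31, 5, bio, 17, eng), (31, 5, bio, 5, bio), (31, 5, bio, 5, qa), (31, 5, qa, 11, k1), (31, 5, qa, 17, eng), (31, 5, qa, 5, bio), (31, 5, qa, 5, qa)}
σ[genre ≠ genre2]: keep tuples satisfying genre ≠ genre2 → {(30, 1, p1, 12, hr), (30, 1, p1, 19, cs), (30, 1, p1, 21, p2), (30, 1, p1, 30, x3), (30, 12, hr, 1, p1), (30, 12, hr, 19, cs), (30, 12, hr, 21, p2), (30, 12, hr, 30, x3), (30, 19, cs, 1, p1), (30, 19, cs, 12, hr), (30, 19, cs, 21, p2), (30, 19, cs, 30, x3), (30, 21, p2, 1, p1), (30, 21, p2, 12, hr), (30, 21, p2, 19, cs), (30, 21, p2, 30, x3), (30, 30, x3, 1, p1), (30, 30, x3, 12, hr), (30, 30, x3, 19, cs), (30, 30, x3, 21, p2), (31, 11, k1, 17, eng), (31, 11, k1, 5, bio), (31, 11, k1, 5, qa), (31, 17, eng, 11, k1), (31, 17, eng, 5, bio), (31, 17, eng, 5, qa), (31, 5, bio, 11, k1), (31, 5, bio, 17, eng), (31, 5, bio, 5, qa), (31, 5, qa, 11, k1), (31, 5, qa, 17, eng), (31, 5, qa, 5, bio)}
Keep only column(s) mid, bid2 (24 duplicate(s) eliminated): {(30, 1), (30, 12), (30, 19), (30, 21), (30, 30), (31, 11), (31, 17), (31, 5)}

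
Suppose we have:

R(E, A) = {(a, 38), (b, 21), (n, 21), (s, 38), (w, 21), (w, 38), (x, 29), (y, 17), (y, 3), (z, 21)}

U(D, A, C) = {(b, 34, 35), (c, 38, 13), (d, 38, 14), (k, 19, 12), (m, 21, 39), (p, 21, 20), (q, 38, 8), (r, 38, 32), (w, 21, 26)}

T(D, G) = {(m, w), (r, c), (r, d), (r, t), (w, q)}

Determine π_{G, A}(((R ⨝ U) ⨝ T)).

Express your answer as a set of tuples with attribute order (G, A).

Joining R and U on A yields {(a, 38, c, 13), (a, 38, d, 14), (a, 38, q, 8), (a, 38, r, 32), (b, 21, m, 39), (b, 21, p, 20), (b, 21, w, 26), (n, 21, m, 39), (n, 21, p, 20), (n, 21, w, 26), (s, 38, c, 13), (s, 38, d, 14), (s, 38, q, 8), (s, 38, r, 32), (w, 21, m, 39), (w, 21, p, 20), (w, 21, w, 26), (w, 38, c, 13), (w, 38, d, 14), (w, 38, q, 8), (w, 38, r, 32), (z, 21, m, 39), (z, 21, p, 20), (z, 21, w, 26)}.
Joining (R ⨝ U) and T on D yields {(a, 38, r, 32, c), (a, 38, r, 32, d), (a, 38, r, 32, t), (b, 21, m, 39, w), (b, 21, w, 26, q), (n, 21, m, 39, w), (n, 21, w, 26, q), (s, 38, r, 32, c), (s, 38, r, 32, d), (s, 38, r, 32, t), (w, 21, m, 39, w), (w, 21, w, 26, q), (w, 38, r, 32, c), (w, 38, r, 32, d), (w, 38, r, 32, t), (z, 21, m, 39, w), (z, 21, w, 26, q)}.
Keep only column(s) G, A (12 duplicate(s) eliminated): {(c, 38), (d, 38), (q, 21), (t, 38), (w, 21)}

{(c, 38), (d, 38), (q, 21), (t, 38), (w, 21)}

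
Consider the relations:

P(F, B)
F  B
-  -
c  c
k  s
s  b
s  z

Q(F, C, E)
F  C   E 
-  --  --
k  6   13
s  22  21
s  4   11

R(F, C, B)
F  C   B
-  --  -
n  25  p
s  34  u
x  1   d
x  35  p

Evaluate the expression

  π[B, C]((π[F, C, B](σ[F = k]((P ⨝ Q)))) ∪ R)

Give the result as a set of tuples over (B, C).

{(d, 1), (p, 25), (p, 35), (s, 6), (u, 34)}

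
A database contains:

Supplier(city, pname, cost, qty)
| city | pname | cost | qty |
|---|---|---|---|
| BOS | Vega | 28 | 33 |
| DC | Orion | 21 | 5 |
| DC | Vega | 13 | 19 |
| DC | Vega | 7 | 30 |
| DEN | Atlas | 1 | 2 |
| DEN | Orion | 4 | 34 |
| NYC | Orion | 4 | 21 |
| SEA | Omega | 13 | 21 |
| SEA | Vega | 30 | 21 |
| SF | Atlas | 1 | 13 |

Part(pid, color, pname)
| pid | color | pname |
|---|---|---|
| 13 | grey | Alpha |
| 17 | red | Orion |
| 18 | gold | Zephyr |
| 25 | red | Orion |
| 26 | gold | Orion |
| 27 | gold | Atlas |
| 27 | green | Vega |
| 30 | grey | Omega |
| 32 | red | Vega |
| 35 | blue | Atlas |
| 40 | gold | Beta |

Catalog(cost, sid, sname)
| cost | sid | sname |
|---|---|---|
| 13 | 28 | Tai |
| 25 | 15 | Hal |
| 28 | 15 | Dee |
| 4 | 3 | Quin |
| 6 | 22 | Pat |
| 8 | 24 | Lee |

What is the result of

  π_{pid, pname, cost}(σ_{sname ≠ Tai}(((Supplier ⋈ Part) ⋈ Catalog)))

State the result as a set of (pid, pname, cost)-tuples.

{(17, Orion, 4), (25, Orion, 4), (26, Orion, 4), (27, Vega, 28), (32, Vega, 28)}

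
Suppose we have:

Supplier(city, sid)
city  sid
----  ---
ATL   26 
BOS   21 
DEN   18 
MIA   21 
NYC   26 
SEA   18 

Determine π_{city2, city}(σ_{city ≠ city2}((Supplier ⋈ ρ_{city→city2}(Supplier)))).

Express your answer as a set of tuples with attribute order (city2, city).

{(ATL, NYC), (BOS, MIA), (DEN, SEA), (MIA, BOS), (NYC, ATL), (SEA, DEN)}

ρ[city→city2]: schema becomes (city2, sid); tuples unchanged.
Natural join on sid: {(ATL, 26, ATL), (ATL, 26, NYC), (BOS, 21, BOS), (BOS, 21, MIA), (DEN, 18, DEN), (DEN, 18, SEA), (MIA, 21, BOS), (MIA, 21, MIA), (NYC, 26, ATL), (NYC, 26, NYC), (SEA, 18, DEN), (SEA, 18, SEA)}
σ[city ≠ city2]: keep tuples satisfying city ≠ city2 → {(ATL, 26, NYC), (BOS, 21, MIA), (DEN, 18, SEA), (MIA, 21, BOS), (NYC, 26, ATL), (SEA, 18, DEN)}
Projecting to city2, city: {(ATL, NYC), (BOS, MIA), (DEN, SEA), (MIA, BOS), (NYC, ATL), (SEA, DEN)}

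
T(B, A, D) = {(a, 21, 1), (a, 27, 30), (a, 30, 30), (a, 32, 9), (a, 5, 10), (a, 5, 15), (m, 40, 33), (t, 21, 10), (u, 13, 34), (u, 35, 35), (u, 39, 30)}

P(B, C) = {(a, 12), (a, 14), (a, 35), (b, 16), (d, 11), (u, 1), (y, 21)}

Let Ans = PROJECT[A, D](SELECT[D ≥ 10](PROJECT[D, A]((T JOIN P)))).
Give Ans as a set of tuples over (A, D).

Joining T and P on B yields {(a, 21, 1, 12), (a, 21, 1, 14), (a, 21, 1, 35), (a, 27, 30, 12), (a, 27, 30, 14), (a, 27, 30, 35), (a, 30, 30, 12), (a, 30, 30, 14), (a, 30, 30, 35), (a, 32, 9, 12), (a, 32, 9, 14), (a, 32, 9, 35), (a, 5, 10, 12), (a, 5, 10, 14), (a, 5, 10, 35), (a, 5, 15, 12), (a, 5, 15, 14), (a, 5, 15, 35), (u, 13, 34, 1), (u, 35, 35, 1), (u, 39, 30, 1)}.
π[D, A]: project onto (D, A) (12 duplicate(s) eliminated) → {(1, 21), (10, 5), (15, 5), (30, 27), (30, 30), (30, 39), (34, 13), (35, 35), (9, 32)}
Apply σ_{D ≥ 10}; surviving tuples: {(10, 5), (15, 5), (30, 27), (30, 30), (30, 39), (34, 13), (35, 35)}
π[A, D]: project onto (A, D) → {(13, 34), (27, 30), (30, 30), (35, 35), (39, 30), (5, 10), (5, 15)}

{(13, 34), (27, 30), (30, 30), (35, 35), (39, 30), (5, 10), (5, 15)}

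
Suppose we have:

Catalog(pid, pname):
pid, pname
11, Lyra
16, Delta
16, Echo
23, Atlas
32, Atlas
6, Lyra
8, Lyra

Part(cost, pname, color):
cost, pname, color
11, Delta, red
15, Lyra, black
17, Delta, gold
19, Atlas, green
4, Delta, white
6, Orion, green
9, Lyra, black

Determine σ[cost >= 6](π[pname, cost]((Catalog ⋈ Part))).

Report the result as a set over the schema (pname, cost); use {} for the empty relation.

{(Atlas, 19), (Delta, 11), (Delta, 17), (Lyra, 15), (Lyra, 9)}

Natural join on pname: {(11, Lyra, 15, black), (11, Lyra, 9, black), (16, Delta, 11, red), (16, Delta, 17, gold), (16, Delta, 4, white), (23, Atlas, 19, green), (32, Atlas, 19, green), (6, Lyra, 15, black), (6, Lyra, 9, black), (8, Lyra, 15, black), (8, Lyra, 9, black)}
Keep only column(s) pname, cost (5 duplicate(s) eliminated): {(Atlas, 19), (Delta, 11), (Delta, 17), (Delta, 4), (Lyra, 15), (Lyra, 9)}
Apply σ_{cost >= 6}; surviving tuples: {(Atlas, 19), (Delta, 11), (Delta, 17), (Lyra, 15), (Lyra, 9)}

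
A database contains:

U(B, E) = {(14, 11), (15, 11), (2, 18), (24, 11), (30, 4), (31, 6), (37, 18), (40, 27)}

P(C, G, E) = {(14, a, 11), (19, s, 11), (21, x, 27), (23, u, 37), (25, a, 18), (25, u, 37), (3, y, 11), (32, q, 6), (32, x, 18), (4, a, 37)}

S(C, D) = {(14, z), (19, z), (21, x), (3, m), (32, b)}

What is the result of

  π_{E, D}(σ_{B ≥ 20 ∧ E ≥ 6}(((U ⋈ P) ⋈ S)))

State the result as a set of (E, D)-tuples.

{(11, m), (11, z), (18, b), (27, x), (6, b)}

Natural join on E: {(14, 11, 14, a), (14, 11, 19, s), (14, 11, 3, y), (15, 11, 14, a), (15, 11, 19, s), (15, 11, 3, y), (2, 18, 25, a), (2, 18, 32, x), (24, 11, 14, a), (24, 11, 19, s), (24, 11, 3, y), (31, 6, 32, q), (37, 18, 25, a), (37, 18, 32, x), (40, 27, 21, x)}
Natural join on C: {(14, 11, 14, a, z), (14, 11, 19, s, z), (14, 11, 3, y, m), (15, 11, 14, a, z), (15, 11, 19, s, z), (15, 11, 3, y, m), (2, 18, 32, x, b), (24, 11, 14, a, z), (24, 11, 19, s, z), (24, 11, 3, y, m), (31, 6, 32, q, b), (37, 18, 32, x, b), (40, 27, 21, x, x)}
Filtering on B ≥ 20 ∧ E ≥ 6 leaves {(24, 11, 14, a, z), (24, 11, 19, s, z), (24, 11, 3, y, m), (31, 6, 32, q, b), (37, 18, 32, x, b), (40, 27, 21, x, x)}.
Keep only column(s) E, D (1 duplicate(s) eliminated): {(11, m), (11, z), (18, b), (27, x), (6, b)}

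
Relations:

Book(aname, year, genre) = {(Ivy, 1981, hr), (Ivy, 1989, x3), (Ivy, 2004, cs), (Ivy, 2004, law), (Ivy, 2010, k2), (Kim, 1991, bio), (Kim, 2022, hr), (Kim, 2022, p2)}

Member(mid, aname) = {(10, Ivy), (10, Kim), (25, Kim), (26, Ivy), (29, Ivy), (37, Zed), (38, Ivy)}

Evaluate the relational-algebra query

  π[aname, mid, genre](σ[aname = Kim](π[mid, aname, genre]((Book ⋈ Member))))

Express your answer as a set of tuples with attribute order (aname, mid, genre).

{(Kim, 10, bio), (Kim, 10, hr), (Kim, 10, p2), (Kim, 25, bio), (Kim, 25, hr), (Kim, 25, p2)}

Joining Book and Member on aname yields {(Ivy, 1981, hr, 10), (Ivy, 1981, hr, 26), (Ivy, 1981, hr, 29), (Ivy, 1981, hr, 38), (Ivy, 1989, x3, 10), (Ivy, 1989, x3, 26), (Ivy, 1989, x3, 29), (Ivy, 1989, x3, 38), (Ivy, 2004, cs, 10), (Ivy, 2004, cs, 26), (Ivy, 2004, cs, 29), (Ivy, 2004, cs, 38), (Ivy, 2004, law, 10), (Ivy, 2004, law, 26), (Ivy, 2004, law, 29), (Ivy, 2004, law, 38), (Ivy, 2010, k2, 10), (Ivy, 2010, k2, 26), (Ivy, 2010, k2, 29), (Ivy, 2010, k2, 38), (Kim, 1991, bio, 10), (Kim, 1991, bio, 25), (Kim, 2022, hr, 10), (Kim, 2022, hr, 25), (Kim, 2022, p2, 10), (Kim, 2022, p2, 25)}.
π[mid, aname, genre]: project onto (mid, aname, genre) → {(10, Ivy, cs), (10, Ivy, hr), (10, Ivy, k2), (10, Ivy, law), (10, Ivy, x3), (10, Kim, bio), (10, Kim, hr), (10, Kim, p2), (25, Kim, bio), (25, Kim, hr), (25, Kim, p2), (26, Ivy, cs), (26, Ivy, hr), (26, Ivy, k2), (26, Ivy, law), (26, Ivy, x3), (29, Ivy, cs), (29, Ivy, hr), (29, Ivy, k2), (29, Ivy, law), (29, Ivy, x3), (38, Ivy, cs), (38, Ivy, hr), (38, Ivy, k2), (38, Ivy, law), (38, Ivy, x3)}
Filtering on aname = Kim leaves {(10, Kim, bio), (10, Kim, hr), (10, Kim, p2), (25, Kim, bio), (25, Kim, hr), (25, Kim, p2)}.
π[aname, mid, genre]: project onto (aname, mid, genre) → {(Kim, 10, bio), (Kim, 10, hr), (Kim, 10, p2), (Kim, 25, bio), (Kim, 25, hr), (Kim, 25, p2)}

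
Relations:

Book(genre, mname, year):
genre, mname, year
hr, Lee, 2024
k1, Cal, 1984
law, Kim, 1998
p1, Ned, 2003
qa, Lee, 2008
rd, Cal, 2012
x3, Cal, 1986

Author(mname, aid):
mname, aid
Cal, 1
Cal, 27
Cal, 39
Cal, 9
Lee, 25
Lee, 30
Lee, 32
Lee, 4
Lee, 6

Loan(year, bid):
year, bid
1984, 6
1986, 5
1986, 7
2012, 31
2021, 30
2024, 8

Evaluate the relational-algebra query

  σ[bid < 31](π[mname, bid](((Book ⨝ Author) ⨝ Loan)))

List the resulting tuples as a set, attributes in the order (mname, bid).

Book ⋈ Author (natural join on mname): {(hr, Lee, 2024, 25), (hr, Lee, 2024, 30), (hr, Lee, 2024, 32), (hr, Lee, 2024, 4), (hr, Lee, 2024, 6), (k1, Cal, 1984, 1), (k1, Cal, 1984, 27), (k1, Cal, 1984, 39), (k1, Cal, 1984, 9), (qa, Lee, 2008, 25), (qa, Lee, 2008, 30), (qa, Lee, 2008, 32), (qa, Lee, 2008, 4), (qa, Lee, 2008, 6), (rd, Cal, 2012, 1), (rd, Cal, 2012, 27), (rd, Cal, 2012, 39), (rd, Cal, 2012, 9), (x3, Cal, 1986, 1), (x3, Cal, 1986, 27), (x3, Cal, 1986, 39), (x3, Cal, 1986, 9)}
(Book ⨝ Author) ⋈ Loan (natural join on year): {(hr, Lee, 2024, 25, 8), (hr, Lee, 2024, 30, 8), (hr, Lee, 2024, 32, 8), (hr, Lee, 2024, 4, 8), (hr, Lee, 2024, 6, 8), (k1, Cal, 1984, 1, 6), (k1, Cal, 1984, 27, 6), (k1, Cal, 1984, 39, 6), (k1, Cal, 1984, 9, 6), (rd, Cal, 2012, 1, 31), (rd, Cal, 2012, 27, 31), (rd, Cal, 2012, 39, 31), (rd, Cal, 2012, 9, 31), (x3, Cal, 1986, 1, 5), (x3, Cal, 1986, 1, 7), (x3, Cal, 1986, 27, 5), (x3, Cal, 1986, 27, 7), (x3, Cal, 1986, 39, 5), (x3, Cal, 1986, 39, 7), (x3, Cal, 1986, 9, 5), (x3, Cal, 1986, 9, 7)}
π_{mname, bid} gives {(Cal, 31), (Cal, 5), (Cal, 6), (Cal, 7), (Lee, 8)} (16 duplicate(s) eliminated).
Selection bid < 31: {(Cal, 5), (Cal, 6), (Cal, 7), (Lee, 8)}

{(Cal, 5), (Cal, 6), (Cal, 7), (Lee, 8)}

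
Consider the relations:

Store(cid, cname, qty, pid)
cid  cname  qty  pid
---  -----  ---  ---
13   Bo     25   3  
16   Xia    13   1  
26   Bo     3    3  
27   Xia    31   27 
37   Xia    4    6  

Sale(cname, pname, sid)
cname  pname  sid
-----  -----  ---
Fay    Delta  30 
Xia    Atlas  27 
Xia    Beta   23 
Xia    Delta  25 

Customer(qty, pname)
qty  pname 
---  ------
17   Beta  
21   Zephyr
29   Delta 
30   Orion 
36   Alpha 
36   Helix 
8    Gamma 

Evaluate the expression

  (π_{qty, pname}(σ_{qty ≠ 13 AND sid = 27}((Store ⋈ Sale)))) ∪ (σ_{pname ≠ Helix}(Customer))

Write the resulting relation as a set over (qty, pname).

Joining Store and Sale on cname yields {(16, Xia, 13, 1, Atlas, 27), (16, Xia, 13, 1, Beta, 23), (16, Xia, 13, 1, Delta, 25), (27, Xia, 31, 27, Atlas, 27), (27, Xia, 31, 27, Beta, 23), (27, Xia, 31, 27, Delta, 25), (37, Xia, 4, 6, Atlas, 27), (37, Xia, 4, 6, Beta, 23), (37, Xia, 4, 6, Delta, 25)}.
Selection qty ≠ 13 AND sid = 27: {(27, Xia, 31, 27, Atlas, 27), (37, Xia, 4, 6, Atlas, 27)}
π_{qty, pname} gives {(31, Atlas), (4, Atlas)}.
Selection pname ≠ Helix: {(17, Beta), (21, Zephyr), (29, Delta), (30, Orion), (36, Alpha), (8, Gamma)}
Union: {(31, Atlas), (4, Atlas)} with {(17, Beta), (21, Zephyr), (29, Delta), (30, Orion), (36, Alpha), (8, Gamma)} → {(17, Beta), (21, Zephyr), (29, Delta), (30, Orion), (31, Atlas), (36, Alpha), (4, Atlas), (8, Gamma)}

{(17, Beta), (21, Zephyr), (29, Delta), (30, Orion), (31, Atlas), (36, Alpha), (4, Atlas), (8, Gamma)}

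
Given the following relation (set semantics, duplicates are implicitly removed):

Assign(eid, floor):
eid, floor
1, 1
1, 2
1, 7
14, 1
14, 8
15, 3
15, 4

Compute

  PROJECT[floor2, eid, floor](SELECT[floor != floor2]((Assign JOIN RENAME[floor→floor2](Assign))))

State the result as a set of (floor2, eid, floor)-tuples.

ρ[floor→floor2]: schema becomes (eid, floor2); tuples unchanged.
Assign ⋈ RENAME[floor→floor2](Assign) (natural join on eid): {(1, 1, 1), (1, 1, 2), (1, 1, 7), (1, 2, 1), (1, 2, 2), (1, 2, 7), (1, 7, 1), (1, 7, 2), (1, 7, 7), (14, 1, 1), (14, 1, 8), (14, 8, 1), (14, 8, 8), (15, 3, 3), (15, 3, 4), (15, 4, 3), (15, 4, 4)}
Selection floor != floor2: {(1, 1, 2), (1, 1, 7), (1, 2, 1), (1, 2, 7), (1, 7, 1), (1, 7, 2), (14, 1, 8), (14, 8, 1), (15, 3, 4), (15, 4, 3)}
π[floor2, eid, floor]: project onto (floor2, eid, floor) → {(1, 1, 2), (1, 1, 7), (1, 14, 8), (2, 1, 1), (2, 1, 7), (3, 15, 4), (4, 15, 3), (7, 1, 1), (7, 1, 2), (8, 14, 1)}

{(1, 1, 2), (1, 1, 7), (1, 14, 8), (2, 1, 1), (2, 1, 7), (3, 15, 4), (4, 15, 3), (7, 1, 1), (7, 1, 2), (8, 14, 1)}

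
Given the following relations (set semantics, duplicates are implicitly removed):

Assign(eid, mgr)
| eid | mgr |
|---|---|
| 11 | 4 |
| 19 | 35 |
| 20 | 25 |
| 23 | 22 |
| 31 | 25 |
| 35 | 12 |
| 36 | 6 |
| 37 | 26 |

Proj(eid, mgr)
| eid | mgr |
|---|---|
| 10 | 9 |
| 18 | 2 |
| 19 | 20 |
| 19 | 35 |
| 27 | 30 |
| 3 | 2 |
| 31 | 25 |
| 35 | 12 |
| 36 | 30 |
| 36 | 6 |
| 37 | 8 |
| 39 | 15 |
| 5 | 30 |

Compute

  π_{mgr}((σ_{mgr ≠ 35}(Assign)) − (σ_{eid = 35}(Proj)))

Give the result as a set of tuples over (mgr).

{22, 25, 26, 4, 6}

Filtering on mgr ≠ 35 leaves {(11, 4), (20, 25), (23, 22), (31, 25), (35, 12), (36, 6), (37, 26)}.
Filtering on eid = 35 leaves {(35, 12)}.
Difference: {(11, 4), (20, 25), (23, 22), (31, 25), (35, 12), (36, 6), (37, 26)} with {(35, 12)} → {(11, 4), (20, 25), (23, 22), (31, 25), (36, 6), (37, 26)}
Projecting to mgr (1 duplicate(s) eliminated): {22, 25, 26, 4, 6}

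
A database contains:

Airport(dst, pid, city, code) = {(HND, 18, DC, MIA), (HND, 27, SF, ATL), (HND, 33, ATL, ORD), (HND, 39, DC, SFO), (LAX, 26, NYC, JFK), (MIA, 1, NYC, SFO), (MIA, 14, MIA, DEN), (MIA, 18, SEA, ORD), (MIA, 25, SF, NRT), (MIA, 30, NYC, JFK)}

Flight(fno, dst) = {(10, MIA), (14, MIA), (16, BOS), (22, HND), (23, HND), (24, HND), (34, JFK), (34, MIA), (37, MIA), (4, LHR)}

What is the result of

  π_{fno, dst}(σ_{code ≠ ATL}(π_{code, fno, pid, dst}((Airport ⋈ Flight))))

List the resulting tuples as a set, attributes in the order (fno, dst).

Natural join on dst: {(HND, 18, DC, MIA, 22), (HND, 18, DC, MIA, 23), (HND, 18, DC, MIA, 24), (HND, 27, SF, ATL, 22), (HND, 27, SF, ATL, 23), (HND, 27, SF, ATL, 24), (HND, 33, ATL, ORD, 22), (HND, 33, ATL, ORD, 23), (HND, 33, ATL, ORD, 24), (HND, 39, DC, SFO, 22), (HND, 39, DC, SFO, 23), (HND, 39, DC, SFO, 24), (MIA, 1, NYC, SFO, 10), (MIA, 1, NYC, SFO, 14), (MIA, 1, NYC, SFO, 34), (MIA, 1, NYC, SFO, 37), (MIA, 14, MIA, DEN, 10), (MIA, 14, MIA, DEN, 14), (MIA, 14, MIA, DEN, 34), (MIA, 14, MIA, DEN, 37), (MIA, 18, SEA, ORD, 10), (MIA, 18, SEA, ORD, 14), (MIA, 18, SEA, ORD, 34), (MIA, 18, SEA, ORD, 37), (MIA, 25, SF, NRT, 10), (MIA, 25, SF, NRT, 14), (MIA, 25, SF, NRT, 34), (MIA, 25, SF, NRT, 37), (MIA, 30, NYC, JFK, 10), (MIA, 30, NYC, JFK, 14), (MIA, 30, NYC, JFK, 34), (MIA, 30, NYC, JFK, 37)}
Keep only column(s) code, fno, pid, dst: {(ATL, 22, 27, HND), (ATL, 23, 27, HND), (ATL, 24, 27, HND), (DEN, 10, 14, MIA), (DEN, 14, 14, MIA), (DEN, 34, 14, MIA), (DEN, 37, 14, MIA), (JFK, 10, 30, MIA), (JFK, 14, 30, MIA), (JFK, 34, 30, MIA), (JFK, 37, 30, MIA), (MIA, 22, 18, HND), (MIA, 23, 18, HND), (MIA, 24, 18, HND), (NRT, 10, 25, MIA), (NRT, 14, 25, MIA), (NRT, 34, 25, MIA), (NRT, 37, 25, MIA), (ORD, 10, 18, MIA), (ORD, 14, 18, MIA), (ORD, 22, 33, HND), (ORD, 23, 33, HND), (ORD, 24, 33, HND), (ORD, 34, 18, MIA), (ORD, 37, 18, MIA), (SFO, 10, 1, MIA), (SFO, 14, 1, MIA), (SFO, 22, 39, HND), (SFO, 23, 39, HND), (SFO, 24, 39, HND), (SFO, 34, 1, MIA), (SFO, 37, 1, MIA)}
Selection code ≠ ATL: {(DEN, 10, 14, MIA), (DEN, 14, 14, MIA), (DEN, 34, 14, MIA), (DEN, 37, 14, MIA), (JFK, 10, 30, MIA), (JFK, 14, 30, MIA), (JFK, 34, 30, MIA), (JFK, 37, 30, MIA), (MIA, 22, 18, HND), (MIA, 23, 18, HND), (MIA, 24, 18, HND), (NRT, 10, 25, MIA), (NRT, 14, 25, MIA), (NRT, 34, 25, MIA), (NRT, 37, 25, MIA), (ORD, 10, 18, MIA), (ORD, 14, 18, MIA), (ORD, 22, 33, HND), (ORD, 23, 33, HND), (ORD, 24, 33, HND), (ORD, 34, 18, MIA), (ORD, 37, 18, MIA), (SFO, 10, 1, MIA), (SFO, 14, 1, MIA), (SFO, 22, 39, HND), (SFO, 23, 39, HND), (SFO, 24, 39, HND), (SFO, 34, 1, MIA), (SFO, 37, 1, MIA)}
Keep only column(s) fno, dst (22 duplicate(s) eliminated): {(10, MIA), (14, MIA), (22, HND), (23, HND), (24, HND), (34, MIA), (37, MIA)}

{(10, MIA), (14, MIA), (22, HND), (23, HND), (24, HND), (34, MIA), (37, MIA)}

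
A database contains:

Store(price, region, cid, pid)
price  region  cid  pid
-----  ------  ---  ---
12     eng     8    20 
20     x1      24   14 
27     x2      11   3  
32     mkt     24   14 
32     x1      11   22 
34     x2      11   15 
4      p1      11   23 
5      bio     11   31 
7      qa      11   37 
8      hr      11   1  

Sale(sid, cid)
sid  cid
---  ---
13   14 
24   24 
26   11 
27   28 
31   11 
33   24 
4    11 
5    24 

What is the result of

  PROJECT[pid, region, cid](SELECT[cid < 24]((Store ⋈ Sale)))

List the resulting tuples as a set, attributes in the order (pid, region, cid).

{(1, hr, 11), (15, x2, 11), (22, x1, 11), (23, p1, 11), (3, x2, 11), (31, bio, 11), (37, qa, 11)}

Natural join on cid: {(20, x1, 24, 14, 24), (20, x1, 24, 14, 33), (20, x1, 24, 14, 5), (27, x2, 11, 3, 26), (27, x2, 11, 3, 31), (27, x2, 11, 3, 4), (32, mkt, 24, 14, 24), (32, mkt, 24, 14, 33), (32, mkt, 24, 14, 5), (32, x1, 11, 22, 26), (32, x1, 11, 22, 31), (32, x1, 11, 22, 4), (34, x2, 11, 15, 26), (34, x2, 11, 15, 31), (34, x2, 11, 15, 4), (4, p1, 11, 23, 26), (4, p1, 11, 23, 31), (4, p1, 11, 23, 4), (5, bio, 11, 31, 26), (5, bio, 11, 31, 31), (5, bio, 11, 31, 4), (7, qa, 11, 37, 26), (7, qa, 11, 37, 31), (7, qa, 11, 37, 4), (8, hr, 11, 1, 26), (8, hr, 11, 1, 31), (8, hr, 11, 1, 4)}
Apply σ_{cid < 24}; surviving tuples: {(27, x2, 11, 3, 26), (27, x2, 11, 3, 31), (27, x2, 11, 3, 4), (32, x1, 11, 22, 26), (32, x1, 11, 22, 31), (32, x1, 11, 22, 4), (34, x2, 11, 15, 26), (34, x2, 11, 15, 31), (34, x2, 11, 15, 4), (4, p1, 11, 23, 26), (4, p1, 11, 23, 31), (4, p1, 11, 23, 4), (5, bio, 11, 31, 26), (5, bio, 11, 31, 31), (5, bio, 11, 31, 4), (7, qa, 11, 37, 26), (7, qa, 11, 37, 31), (7, qa, 11, 37, 4), (8, hr, 11, 1, 26), (8, hr, 11, 1, 31), (8, hr, 11, 1, 4)}
Keep only column(s) pid, region, cid (14 duplicate(s) eliminated): {(1, hr, 11), (15, x2, 11), (22, x1, 11), (23, p1, 11), (3, x2, 11), (31, bio, 11), (37, qa, 11)}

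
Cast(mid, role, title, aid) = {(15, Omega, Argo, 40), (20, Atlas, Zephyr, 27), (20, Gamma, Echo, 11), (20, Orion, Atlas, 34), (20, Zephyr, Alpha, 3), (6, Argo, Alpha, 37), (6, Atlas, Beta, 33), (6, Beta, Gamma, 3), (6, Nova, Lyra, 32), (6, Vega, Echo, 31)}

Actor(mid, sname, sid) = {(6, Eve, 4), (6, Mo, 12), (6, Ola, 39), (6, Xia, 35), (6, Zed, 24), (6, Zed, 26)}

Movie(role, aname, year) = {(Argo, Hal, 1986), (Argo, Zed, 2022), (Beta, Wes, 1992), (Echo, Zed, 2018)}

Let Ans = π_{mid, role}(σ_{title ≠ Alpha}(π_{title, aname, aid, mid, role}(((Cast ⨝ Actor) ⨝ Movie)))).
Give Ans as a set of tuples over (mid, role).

{(6, Beta)}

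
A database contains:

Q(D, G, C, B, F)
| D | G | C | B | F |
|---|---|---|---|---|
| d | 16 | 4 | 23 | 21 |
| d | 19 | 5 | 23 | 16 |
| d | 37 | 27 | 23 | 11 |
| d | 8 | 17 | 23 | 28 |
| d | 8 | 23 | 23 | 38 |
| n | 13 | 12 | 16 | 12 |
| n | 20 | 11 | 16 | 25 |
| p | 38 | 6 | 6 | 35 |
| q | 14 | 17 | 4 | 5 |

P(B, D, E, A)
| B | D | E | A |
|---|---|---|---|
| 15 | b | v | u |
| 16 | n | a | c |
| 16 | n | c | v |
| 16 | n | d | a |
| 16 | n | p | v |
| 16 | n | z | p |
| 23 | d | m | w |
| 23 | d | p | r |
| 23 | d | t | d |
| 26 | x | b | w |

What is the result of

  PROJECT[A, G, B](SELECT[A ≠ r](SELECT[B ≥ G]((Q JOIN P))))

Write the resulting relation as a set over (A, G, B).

Natural join on D, B: {(d, 16, 4, 23, 21, m, w), (d, 16, 4, 23, 21, p, r), (d, 16, 4, 23, 21, t, d), (d, 19, 5, 23, 16, m, w), (d, 19, 5, 23, 16, p, r), (d, 19, 5, 23, 16, t, d), (d, 37, 27, 23, 11, m, w), (d, 37, 27, 23, 11, p, r), (d, 37, 27, 23, 11, t, d), (d, 8, 17, 23, 28, m, w), (d, 8, 17, 23, 28, p, r), (d, 8, 17, 23, 28, t, d), (d, 8, 23, 23, 38, m, w), (d, 8, 23, 23, 38, p, r), (d, 8, 23, 23, 38, t, d), (n, 13, 12, 16, 12, a, c), (n, 13, 12, 16, 12, c, v), (n, 13, 12, 16, 12, d, a), (n, 13, 12, 16, 12, p, v), (n, 13, 12, 16, 12, z, p), (n, 20, 11, 16, 25, a, c), (n, 20, 11, 16, 25, c, v), (n, 20, 11, 16, 25, d, a), (n, 20, 11, 16, 25, p, v), (n, 20, 11, 16, 25, z, p)}
Filtering on B ≥ G leaves {(d, 16, 4, 23, 21, m, w), (d, 16, 4, 23, 21, p, r), (d, 16, 4, 23, 21, t, d), (d, 19, 5, 23, 16, m, w), (d, 19, 5, 23, 16, p, r), (d, 19, 5, 23, 16, t, d), (d, 8, 17, 23, 28, m, w), (d, 8, 17, 23, 28, p, r), (d, 8, 17, 23, 28, t, d), (d, 8, 23, 23, 38, m, w), (d, 8, 23, 23, 38, p, r), (d, 8, 23, 23, 38, t, d), (n, 13, 12, 16, 12, a, c), (n, 13, 12, 16, 12, c, v), (n, 13, 12, 16, 12, d, a), (n, 13, 12, 16, 12, p, v), (n, 13, 12, 16, 12, z, p)}.
Filtering on A ≠ r leaves {(d, 16, 4, 23, 21, m, w), (d, 16, 4, 23, 21, t, d), (d, 19, 5, 23, 16, m, w), (d, 19, 5, 23, 16, t, d), (d, 8, 17, 23, 28, m, w), (d, 8, 17, 23, 28, t, d), (d, 8, 23, 23, 38, m, w), (d, 8, 23, 23, 38, t, d), (n, 13, 12, 16, 12, a, c), (n, 13, 12, 16, 12, c, v), (n, 13, 12, 16, 12, d, a), (n, 13, 12, 16, 12, p, v), (n, 13, 12, 16, 12, z, p)}.
Projecting to A, G, B (3 duplicate(s) eliminated): {(a, 13, 16), (c, 13, 16), (d, 16, 23), (d, 19, 23), (d, 8, 23), (p, 13, 16), (v, 13, 16), (w, 16, 23), (w, 19, 23), (w, 8, 23)}

{(a, 13, 16), (c, 13, 16), (d, 16, 23), (d, 19, 23), (d, 8, 23), (p, 13, 16), (v, 13, 16), (w, 16, 23), (w, 19, 23), (w, 8, 23)}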